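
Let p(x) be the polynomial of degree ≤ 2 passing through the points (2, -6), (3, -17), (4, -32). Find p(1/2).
3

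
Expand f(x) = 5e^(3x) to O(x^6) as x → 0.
5 + 15*x + 45*x**2/2 + 45*x**3/2 + 135*x**4/8 + 81*x**5/8 + O(x**6)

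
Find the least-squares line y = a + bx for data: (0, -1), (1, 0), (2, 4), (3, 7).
a = -17/10, b = 14/5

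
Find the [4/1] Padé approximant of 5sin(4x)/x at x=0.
128*x**4/3 - 160*x**2/3 + 20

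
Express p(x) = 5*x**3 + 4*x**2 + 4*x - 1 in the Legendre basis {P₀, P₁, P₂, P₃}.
(1/3)P₀ + (7)P₁ + (8/3)P₂ + (2)P₃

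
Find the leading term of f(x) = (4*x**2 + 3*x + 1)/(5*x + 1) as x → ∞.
4*x/5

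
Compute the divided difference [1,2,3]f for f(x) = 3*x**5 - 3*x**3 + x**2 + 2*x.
253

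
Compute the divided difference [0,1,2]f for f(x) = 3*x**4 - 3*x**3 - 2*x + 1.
12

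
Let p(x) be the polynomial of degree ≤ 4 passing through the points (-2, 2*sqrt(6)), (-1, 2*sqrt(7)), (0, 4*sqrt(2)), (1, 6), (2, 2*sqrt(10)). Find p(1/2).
-5*sqrt(7)/16 - 5*sqrt(10)/64 + 3*sqrt(6)/64 + 45/16 + 45*sqrt(2)/16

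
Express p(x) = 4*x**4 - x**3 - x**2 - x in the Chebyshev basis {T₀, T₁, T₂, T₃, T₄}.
T₀ + (-7/4)T₁ + (3/2)T₂ + (-1/4)T₃ + (1/2)T₄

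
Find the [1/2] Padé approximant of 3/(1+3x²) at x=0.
3/(3*x**2 + 1)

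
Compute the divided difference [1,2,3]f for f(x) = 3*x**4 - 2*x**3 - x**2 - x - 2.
62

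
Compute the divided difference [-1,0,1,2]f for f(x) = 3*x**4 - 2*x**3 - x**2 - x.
4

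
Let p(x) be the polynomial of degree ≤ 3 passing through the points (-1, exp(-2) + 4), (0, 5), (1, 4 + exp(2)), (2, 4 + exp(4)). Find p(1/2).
(-1 + (-exp(4) + 9*exp(2) + 73)*exp(2))*exp(-2)/16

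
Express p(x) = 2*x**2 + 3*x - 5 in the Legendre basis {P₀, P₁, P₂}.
(-13/3)P₀ + (3)P₁ + (4/3)P₂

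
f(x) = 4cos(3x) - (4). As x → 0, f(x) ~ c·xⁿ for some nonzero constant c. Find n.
2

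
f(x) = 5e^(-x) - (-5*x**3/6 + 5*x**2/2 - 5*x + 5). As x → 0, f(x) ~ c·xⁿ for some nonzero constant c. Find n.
4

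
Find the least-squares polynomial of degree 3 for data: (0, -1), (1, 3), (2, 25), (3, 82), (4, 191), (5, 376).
-11/9 + (161/54)x + (-47/36)x² + (341/108)x³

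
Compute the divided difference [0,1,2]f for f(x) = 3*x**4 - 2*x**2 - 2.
19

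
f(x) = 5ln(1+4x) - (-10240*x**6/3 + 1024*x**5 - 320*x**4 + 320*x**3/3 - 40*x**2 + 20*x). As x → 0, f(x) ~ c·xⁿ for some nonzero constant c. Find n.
7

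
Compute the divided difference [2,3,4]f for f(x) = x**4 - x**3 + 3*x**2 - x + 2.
49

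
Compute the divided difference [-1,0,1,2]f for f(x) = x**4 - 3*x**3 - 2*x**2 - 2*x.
-1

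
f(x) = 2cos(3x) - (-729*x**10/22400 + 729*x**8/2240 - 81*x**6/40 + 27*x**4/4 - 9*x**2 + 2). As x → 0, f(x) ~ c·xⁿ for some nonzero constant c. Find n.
12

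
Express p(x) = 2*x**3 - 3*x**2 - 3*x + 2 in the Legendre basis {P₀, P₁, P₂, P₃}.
P₀ + (-9/5)P₁ + (-2)P₂ + (4/5)P₃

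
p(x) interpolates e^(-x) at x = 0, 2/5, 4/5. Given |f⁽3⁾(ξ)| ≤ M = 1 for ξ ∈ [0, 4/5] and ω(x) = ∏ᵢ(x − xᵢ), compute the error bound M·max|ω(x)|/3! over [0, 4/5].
8*sqrt(3)/3375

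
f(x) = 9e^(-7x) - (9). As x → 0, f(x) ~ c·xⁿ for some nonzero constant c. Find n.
1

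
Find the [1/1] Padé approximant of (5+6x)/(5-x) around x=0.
(6*x/5 + 1)/(1 - x/5)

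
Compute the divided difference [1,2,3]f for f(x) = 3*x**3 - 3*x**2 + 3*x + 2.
15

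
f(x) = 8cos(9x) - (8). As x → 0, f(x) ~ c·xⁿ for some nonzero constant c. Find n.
2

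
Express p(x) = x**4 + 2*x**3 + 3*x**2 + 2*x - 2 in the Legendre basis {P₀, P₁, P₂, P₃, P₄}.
(-4/5)P₀ + (16/5)P₁ + (18/7)P₂ + (4/5)P₃ + (8/35)P₄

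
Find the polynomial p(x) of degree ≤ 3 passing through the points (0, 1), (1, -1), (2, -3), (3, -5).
1 - 2*x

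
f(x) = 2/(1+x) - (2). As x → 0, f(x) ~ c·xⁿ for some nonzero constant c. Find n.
1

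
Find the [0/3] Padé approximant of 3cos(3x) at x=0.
3/(9*x**2/2 + 1)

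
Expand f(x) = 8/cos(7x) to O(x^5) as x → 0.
8 + 196*x**2 + 12005*x**4/3 + O(x**5)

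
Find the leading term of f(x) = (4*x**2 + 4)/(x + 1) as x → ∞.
4*x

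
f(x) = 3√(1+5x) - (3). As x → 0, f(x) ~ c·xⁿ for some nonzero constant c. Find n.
1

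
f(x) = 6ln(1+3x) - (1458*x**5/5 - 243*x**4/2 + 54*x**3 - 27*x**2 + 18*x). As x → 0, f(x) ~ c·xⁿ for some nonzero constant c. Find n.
6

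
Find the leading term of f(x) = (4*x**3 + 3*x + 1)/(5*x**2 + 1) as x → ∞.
4*x/5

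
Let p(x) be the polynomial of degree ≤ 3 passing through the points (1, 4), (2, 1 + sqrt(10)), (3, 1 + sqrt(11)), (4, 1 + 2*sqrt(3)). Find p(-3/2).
-495*sqrt(10)/16 - 105*sqrt(3)/8 + 709/16 + 385*sqrt(11)/16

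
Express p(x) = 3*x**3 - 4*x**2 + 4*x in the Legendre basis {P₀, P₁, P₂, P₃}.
(-4/3)P₀ + (29/5)P₁ + (-8/3)P₂ + (6/5)P₃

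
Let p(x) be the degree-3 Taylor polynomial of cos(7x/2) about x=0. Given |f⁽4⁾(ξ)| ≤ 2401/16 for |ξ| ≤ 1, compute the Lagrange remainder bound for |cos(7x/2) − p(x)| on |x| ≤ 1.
2401/384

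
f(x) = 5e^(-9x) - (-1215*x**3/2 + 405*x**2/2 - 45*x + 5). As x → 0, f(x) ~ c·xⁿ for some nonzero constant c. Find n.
4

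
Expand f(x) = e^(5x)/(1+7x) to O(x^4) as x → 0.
1 - 2*x + 53*x**2/2 - 494*x**3/3 + O(x**4)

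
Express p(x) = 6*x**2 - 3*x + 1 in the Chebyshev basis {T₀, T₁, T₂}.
(4)T₀ + (-3)T₁ + (3)T₂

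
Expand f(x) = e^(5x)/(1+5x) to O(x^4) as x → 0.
1 + 25*x**2/2 - 125*x**3/3 + O(x**4)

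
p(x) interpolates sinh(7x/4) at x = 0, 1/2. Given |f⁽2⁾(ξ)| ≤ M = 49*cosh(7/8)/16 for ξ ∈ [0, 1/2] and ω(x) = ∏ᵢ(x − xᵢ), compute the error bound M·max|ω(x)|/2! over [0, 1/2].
49*cosh(7/8)/512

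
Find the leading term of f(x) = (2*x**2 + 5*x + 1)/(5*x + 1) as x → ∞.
2*x/5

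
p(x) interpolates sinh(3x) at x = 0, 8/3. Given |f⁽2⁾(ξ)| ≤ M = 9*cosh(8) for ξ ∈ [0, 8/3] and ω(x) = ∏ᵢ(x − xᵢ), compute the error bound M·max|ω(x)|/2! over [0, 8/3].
8*cosh(8)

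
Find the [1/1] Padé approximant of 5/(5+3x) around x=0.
1/(3*x/5 + 1)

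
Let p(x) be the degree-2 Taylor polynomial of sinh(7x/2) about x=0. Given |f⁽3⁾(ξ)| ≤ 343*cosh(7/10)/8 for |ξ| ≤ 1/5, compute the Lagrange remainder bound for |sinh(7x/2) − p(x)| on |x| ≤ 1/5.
343*cosh(7/10)/6000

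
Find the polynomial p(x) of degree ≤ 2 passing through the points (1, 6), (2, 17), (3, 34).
3*x**2 + 2*x + 1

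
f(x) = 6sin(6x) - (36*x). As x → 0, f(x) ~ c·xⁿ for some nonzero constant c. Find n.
3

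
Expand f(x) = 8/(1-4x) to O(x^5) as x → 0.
8 + 32*x + 128*x**2 + 512*x**3 + 2048*x**4 + O(x**5)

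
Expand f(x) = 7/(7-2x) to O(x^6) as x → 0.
1 + 2*x/7 + 4*x**2/49 + 8*x**3/343 + 16*x**4/2401 + 32*x**5/16807 + O(x**6)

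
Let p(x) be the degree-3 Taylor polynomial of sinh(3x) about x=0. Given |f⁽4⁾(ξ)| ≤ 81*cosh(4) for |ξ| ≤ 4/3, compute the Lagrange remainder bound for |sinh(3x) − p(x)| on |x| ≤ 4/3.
32*cosh(4)/3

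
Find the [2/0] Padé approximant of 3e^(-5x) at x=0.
75*x**2/2 - 15*x + 3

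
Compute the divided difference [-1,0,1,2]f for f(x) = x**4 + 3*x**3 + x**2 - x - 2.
5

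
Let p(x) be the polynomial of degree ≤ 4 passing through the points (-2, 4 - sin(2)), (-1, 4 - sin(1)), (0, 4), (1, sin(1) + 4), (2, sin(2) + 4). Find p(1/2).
-sin(2)/16 + 5*sin(1)/8 + 4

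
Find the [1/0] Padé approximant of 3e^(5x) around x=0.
15*x + 3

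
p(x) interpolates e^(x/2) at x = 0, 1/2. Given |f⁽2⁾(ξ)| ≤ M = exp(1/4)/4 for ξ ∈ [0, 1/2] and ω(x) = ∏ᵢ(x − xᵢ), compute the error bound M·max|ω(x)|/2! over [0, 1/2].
exp(1/4)/128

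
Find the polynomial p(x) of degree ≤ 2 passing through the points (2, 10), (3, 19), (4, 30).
x**2 + 4*x - 2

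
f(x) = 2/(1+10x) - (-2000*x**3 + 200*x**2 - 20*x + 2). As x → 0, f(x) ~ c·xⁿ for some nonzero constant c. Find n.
4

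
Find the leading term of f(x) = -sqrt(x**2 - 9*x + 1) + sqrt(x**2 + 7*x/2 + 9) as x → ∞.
25/4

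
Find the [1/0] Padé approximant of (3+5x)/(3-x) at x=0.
2*x + 1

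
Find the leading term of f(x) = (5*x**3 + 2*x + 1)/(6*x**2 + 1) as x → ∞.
5*x/6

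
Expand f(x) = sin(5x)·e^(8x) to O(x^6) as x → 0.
5*x + 40*x**2 + 835*x**3/6 + 260*x**4 + 5105*x**5/24 + O(x**6)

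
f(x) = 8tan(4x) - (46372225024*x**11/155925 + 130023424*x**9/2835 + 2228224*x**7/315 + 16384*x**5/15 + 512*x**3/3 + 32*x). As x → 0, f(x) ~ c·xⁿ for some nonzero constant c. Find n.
13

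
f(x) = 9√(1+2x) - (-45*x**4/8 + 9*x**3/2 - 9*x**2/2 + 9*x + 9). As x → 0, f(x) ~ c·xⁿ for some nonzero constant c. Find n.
5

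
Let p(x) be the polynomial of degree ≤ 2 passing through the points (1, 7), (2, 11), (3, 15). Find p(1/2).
5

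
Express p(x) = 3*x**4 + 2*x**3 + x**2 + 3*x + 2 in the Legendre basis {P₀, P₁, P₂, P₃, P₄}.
(44/15)P₀ + (21/5)P₁ + (50/21)P₂ + (4/5)P₃ + (24/35)P₄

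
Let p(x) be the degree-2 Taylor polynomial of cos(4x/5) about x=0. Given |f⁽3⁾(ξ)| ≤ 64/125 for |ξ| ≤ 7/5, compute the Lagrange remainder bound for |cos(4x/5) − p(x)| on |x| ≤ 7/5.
10976/46875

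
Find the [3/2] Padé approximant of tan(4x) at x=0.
(-64*x**3/15 + 4*x)/(1 - 32*x**2/5)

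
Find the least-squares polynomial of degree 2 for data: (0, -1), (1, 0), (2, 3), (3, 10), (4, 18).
-36/35 + (-12/35)x + (9/7)x²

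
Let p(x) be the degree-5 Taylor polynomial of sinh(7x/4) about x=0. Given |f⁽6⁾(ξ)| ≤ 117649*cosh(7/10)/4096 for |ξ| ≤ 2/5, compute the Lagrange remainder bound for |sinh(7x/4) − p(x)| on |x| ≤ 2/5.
117649*cosh(7/10)/720000000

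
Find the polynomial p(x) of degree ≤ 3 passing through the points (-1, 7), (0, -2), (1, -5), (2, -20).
-3*x**3 + 3*x**2 - 3*x - 2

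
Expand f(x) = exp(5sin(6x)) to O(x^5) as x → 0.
1 + 30*x + 450*x**2 + 4320*x**3 + 28350*x**4 + O(x**5)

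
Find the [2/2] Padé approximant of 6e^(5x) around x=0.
(25*x**2/2 + 15*x + 6)/(25*x**2/12 - 5*x/2 + 1)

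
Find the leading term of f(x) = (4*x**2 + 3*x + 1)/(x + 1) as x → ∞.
4*x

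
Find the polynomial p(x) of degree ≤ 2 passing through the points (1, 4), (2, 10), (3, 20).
2*x**2 + 2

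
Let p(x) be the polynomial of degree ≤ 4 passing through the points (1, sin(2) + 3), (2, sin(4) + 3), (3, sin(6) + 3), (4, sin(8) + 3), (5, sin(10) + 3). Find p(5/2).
15*sin(4)/32 + 45*sin(6)/64 - 5*sin(8)/32 - 5*sin(2)/128 + 3*sin(10)/128 + 3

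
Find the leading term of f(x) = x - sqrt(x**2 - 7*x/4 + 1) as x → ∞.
7/8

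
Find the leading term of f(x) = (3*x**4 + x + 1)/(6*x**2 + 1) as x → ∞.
x**2/2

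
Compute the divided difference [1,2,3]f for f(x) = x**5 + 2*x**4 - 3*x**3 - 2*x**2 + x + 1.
120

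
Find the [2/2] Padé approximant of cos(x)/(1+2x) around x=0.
(-43*x**2/84 + x/21 + 1)/(x**2/12 + 43*x/21 + 1)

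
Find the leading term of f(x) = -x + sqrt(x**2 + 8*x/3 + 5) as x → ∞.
4/3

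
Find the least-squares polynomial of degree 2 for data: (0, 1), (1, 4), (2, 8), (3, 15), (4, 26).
46/35 + (47/70)x + (19/14)x²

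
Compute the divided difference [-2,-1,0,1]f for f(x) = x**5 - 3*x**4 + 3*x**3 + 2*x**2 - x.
14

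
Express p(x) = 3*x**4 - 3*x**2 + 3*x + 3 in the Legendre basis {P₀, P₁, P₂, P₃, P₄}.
(13/5)P₀ + (3)P₁ + (-2/7)P₂ + (24/35)P₄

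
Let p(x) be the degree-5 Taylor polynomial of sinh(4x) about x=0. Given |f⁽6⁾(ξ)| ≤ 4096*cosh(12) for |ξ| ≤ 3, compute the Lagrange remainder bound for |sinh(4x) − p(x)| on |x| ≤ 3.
20736*cosh(12)/5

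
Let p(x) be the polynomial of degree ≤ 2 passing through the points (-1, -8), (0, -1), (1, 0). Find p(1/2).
1/4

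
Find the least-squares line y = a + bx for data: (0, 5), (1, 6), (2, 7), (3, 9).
a = 24/5, b = 13/10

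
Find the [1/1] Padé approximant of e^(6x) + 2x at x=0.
(23*x/4 + 1)/(1 - 9*x/4)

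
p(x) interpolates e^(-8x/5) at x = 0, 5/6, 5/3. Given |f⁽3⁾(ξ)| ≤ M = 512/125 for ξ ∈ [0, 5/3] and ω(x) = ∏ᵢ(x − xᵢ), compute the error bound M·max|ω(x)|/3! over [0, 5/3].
64*sqrt(3)/729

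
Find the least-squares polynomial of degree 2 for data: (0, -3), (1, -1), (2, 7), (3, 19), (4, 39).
-101/35 + (-36/35)x + (20/7)x²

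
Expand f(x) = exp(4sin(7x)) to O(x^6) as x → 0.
1 + 28*x + 392*x**2 + 3430*x**3 + 19208*x**4 + 1630279*x**5/30 + O(x**6)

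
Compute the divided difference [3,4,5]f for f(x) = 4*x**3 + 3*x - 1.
48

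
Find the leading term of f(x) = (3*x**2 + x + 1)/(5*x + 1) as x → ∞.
3*x/5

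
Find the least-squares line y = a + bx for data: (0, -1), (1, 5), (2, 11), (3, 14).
a = -2/5, b = 51/10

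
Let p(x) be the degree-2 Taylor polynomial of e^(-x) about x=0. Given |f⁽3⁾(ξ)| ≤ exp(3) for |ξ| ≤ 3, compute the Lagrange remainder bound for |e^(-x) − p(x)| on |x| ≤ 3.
9*exp(3)/2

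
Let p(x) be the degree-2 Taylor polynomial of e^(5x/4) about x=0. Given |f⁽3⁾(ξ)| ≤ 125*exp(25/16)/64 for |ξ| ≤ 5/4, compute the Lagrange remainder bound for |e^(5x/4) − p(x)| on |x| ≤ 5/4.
15625*exp(25/16)/24576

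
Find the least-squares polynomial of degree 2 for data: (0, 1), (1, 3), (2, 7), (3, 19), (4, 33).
41/35 + (-8/7)x + (16/7)x²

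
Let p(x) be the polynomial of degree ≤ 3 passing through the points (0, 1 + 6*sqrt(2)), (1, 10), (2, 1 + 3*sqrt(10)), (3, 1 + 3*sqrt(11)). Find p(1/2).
-15*sqrt(10)/16 + 3*sqrt(11)/16 + 15*sqrt(2)/8 + 151/16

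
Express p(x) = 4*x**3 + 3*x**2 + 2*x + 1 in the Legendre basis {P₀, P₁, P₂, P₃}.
(2)P₀ + (22/5)P₁ + (2)P₂ + (8/5)P₃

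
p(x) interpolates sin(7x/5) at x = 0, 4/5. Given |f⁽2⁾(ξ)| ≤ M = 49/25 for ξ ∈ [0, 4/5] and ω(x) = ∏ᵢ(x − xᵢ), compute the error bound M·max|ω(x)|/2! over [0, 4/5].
98/625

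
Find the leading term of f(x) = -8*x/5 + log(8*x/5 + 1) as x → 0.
-32*x**2/25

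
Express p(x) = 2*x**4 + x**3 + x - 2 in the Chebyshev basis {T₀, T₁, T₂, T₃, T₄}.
(-5/4)T₀ + (7/4)T₁ + T₂ + (1/4)T₃ + (1/4)T₄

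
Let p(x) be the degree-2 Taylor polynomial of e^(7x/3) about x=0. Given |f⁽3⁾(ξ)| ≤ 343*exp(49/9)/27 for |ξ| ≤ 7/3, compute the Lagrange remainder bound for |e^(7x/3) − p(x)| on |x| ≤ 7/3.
117649*exp(49/9)/4374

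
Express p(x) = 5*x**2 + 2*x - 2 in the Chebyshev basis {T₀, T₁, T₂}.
(1/2)T₀ + (2)T₁ + (5/2)T₂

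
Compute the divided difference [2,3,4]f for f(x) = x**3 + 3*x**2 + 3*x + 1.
12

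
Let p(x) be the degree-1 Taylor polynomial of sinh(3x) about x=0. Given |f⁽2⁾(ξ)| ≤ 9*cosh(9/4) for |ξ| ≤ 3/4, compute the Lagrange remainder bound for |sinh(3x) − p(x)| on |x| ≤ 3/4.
81*cosh(9/4)/32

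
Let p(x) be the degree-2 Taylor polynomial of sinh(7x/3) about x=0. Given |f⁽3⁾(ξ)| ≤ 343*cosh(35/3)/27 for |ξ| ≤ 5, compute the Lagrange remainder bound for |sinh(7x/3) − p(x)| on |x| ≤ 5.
42875*cosh(35/3)/162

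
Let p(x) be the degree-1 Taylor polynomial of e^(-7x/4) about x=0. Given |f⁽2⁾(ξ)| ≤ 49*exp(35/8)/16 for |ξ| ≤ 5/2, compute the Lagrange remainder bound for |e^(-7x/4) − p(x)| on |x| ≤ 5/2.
1225*exp(35/8)/128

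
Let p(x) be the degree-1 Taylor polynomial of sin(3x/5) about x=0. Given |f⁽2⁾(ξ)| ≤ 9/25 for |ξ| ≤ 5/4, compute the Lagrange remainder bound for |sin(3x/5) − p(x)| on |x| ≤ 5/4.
9/32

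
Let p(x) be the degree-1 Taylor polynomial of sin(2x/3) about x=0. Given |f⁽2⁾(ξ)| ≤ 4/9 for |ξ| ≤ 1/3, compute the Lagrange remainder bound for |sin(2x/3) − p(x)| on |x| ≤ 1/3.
2/81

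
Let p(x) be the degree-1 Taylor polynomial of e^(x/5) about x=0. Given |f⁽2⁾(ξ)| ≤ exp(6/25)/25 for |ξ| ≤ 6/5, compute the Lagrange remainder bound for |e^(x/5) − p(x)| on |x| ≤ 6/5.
18*exp(6/25)/625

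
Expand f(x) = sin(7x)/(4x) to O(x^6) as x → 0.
7/4 - 343*x**2/24 + 16807*x**4/480 + O(x**6)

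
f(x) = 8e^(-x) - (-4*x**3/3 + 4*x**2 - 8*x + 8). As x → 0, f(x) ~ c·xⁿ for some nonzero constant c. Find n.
4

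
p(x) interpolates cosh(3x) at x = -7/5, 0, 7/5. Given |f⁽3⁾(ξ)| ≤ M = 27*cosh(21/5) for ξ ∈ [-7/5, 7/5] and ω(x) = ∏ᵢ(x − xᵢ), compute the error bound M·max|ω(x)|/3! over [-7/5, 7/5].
343*sqrt(3)*cosh(21/5)/125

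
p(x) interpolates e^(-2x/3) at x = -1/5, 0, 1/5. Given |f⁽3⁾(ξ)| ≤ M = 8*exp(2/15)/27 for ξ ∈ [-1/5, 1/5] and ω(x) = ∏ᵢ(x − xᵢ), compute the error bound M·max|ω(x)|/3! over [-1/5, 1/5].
8*sqrt(3)*exp(2/15)/91125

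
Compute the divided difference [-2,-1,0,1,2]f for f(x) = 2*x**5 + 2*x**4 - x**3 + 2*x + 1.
2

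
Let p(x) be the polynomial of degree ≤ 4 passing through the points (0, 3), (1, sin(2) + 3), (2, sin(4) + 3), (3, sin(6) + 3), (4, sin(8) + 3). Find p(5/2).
45*sin(4)/64 - 5*sin(2)/32 + 15*sin(6)/32 - 5*sin(8)/128 + 3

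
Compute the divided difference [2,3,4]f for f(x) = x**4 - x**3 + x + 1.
46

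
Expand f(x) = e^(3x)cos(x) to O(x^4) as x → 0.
1 + 3*x + 4*x**2 + 3*x**3 + O(x**4)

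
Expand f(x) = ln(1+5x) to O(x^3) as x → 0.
5*x - 25*x**2/2 + O(x**3)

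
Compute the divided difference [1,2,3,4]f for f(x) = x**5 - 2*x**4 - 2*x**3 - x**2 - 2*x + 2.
43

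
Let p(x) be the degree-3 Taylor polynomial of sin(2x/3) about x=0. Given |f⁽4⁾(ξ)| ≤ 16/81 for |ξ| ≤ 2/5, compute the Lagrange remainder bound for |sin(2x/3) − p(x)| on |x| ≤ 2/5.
32/151875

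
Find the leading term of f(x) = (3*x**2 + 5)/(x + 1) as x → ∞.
3*x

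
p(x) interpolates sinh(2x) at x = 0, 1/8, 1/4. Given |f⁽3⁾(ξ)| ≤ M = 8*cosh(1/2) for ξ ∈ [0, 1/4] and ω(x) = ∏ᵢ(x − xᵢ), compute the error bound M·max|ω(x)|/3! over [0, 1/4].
sqrt(3)*cosh(1/2)/1728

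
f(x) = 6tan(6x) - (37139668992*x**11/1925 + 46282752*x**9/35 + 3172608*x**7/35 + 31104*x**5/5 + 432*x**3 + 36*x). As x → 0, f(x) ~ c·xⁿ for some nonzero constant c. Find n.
13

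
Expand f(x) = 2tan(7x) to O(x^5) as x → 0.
14*x + 686*x**3/3 + O(x**5)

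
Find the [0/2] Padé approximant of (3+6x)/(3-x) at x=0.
1/(14*x**2/3 - 7*x/3 + 1)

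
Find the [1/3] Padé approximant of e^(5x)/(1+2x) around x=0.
(15*x/4 + 1)/(325*x**3/24 - 35*x**2/4 + 3*x/4 + 1)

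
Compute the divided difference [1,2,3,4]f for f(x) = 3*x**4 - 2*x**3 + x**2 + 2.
28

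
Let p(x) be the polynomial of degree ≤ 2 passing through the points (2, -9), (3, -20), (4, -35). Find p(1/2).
0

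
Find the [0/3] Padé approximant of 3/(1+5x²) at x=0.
3/(5*x**2 + 1)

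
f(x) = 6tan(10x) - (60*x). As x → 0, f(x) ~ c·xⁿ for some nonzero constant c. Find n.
3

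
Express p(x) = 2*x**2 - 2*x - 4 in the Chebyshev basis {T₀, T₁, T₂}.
(-3)T₀ + (-2)T₁ + T₂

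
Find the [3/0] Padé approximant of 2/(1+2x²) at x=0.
2 - 4*x**2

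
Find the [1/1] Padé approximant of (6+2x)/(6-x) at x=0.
(x/3 + 1)/(1 - x/6)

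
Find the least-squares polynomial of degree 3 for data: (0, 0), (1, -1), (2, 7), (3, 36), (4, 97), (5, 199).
13/126 + (-2095/756)x + (-53/126)x² + (193/108)x³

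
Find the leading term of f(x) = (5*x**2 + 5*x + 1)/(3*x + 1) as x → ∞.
5*x/3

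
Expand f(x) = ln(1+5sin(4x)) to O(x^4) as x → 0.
20*x - 200*x**2 + 7840*x**3/3 + O(x**4)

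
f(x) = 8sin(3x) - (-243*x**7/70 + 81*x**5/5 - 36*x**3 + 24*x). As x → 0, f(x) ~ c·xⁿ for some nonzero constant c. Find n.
9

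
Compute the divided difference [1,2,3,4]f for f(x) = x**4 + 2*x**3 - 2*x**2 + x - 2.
12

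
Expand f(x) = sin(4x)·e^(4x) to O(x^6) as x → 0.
4*x + 16*x**2 + 64*x**3/3 - 512*x**5/15 + O(x**6)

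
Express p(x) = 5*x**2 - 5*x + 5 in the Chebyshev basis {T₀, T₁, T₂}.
(15/2)T₀ + (-5)T₁ + (5/2)T₂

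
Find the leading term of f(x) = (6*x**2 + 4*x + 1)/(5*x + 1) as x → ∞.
6*x/5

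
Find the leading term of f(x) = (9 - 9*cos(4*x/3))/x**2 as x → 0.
8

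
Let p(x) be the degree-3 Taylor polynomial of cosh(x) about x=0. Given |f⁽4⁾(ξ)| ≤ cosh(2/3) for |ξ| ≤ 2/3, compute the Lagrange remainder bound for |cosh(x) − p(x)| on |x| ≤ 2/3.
2*cosh(2/3)/243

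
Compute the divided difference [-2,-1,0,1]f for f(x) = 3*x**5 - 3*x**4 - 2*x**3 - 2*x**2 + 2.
19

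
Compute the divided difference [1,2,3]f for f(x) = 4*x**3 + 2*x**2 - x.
26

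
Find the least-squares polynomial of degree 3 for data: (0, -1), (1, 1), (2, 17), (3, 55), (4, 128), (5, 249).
-151/126 + (541/756)x + (23/126)x² + (209/108)x³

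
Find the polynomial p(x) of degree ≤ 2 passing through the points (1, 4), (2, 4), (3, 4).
4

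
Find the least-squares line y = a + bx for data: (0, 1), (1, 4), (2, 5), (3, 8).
a = 6/5, b = 11/5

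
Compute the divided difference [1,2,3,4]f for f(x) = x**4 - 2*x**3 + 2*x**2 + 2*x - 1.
8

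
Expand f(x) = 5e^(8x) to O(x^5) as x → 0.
5 + 40*x + 160*x**2 + 1280*x**3/3 + 2560*x**4/3 + O(x**5)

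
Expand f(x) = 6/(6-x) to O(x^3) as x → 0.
1 + x/6 + x**2/36 + O(x**3)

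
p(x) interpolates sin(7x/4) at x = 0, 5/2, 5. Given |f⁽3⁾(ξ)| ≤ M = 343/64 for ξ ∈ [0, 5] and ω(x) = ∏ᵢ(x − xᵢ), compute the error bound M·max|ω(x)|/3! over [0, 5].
42875*sqrt(3)/13824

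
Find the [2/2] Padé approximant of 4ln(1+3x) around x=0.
6*x*(3*x + 2)/(3*x**2/2 + 3*x + 1)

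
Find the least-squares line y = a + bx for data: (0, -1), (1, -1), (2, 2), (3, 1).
a = -11/10, b = 9/10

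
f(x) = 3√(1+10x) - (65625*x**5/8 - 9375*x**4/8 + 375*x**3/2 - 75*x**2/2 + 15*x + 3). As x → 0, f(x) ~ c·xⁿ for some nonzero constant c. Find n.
6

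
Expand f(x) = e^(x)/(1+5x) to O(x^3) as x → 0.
1 - 4*x + 41*x**2/2 + O(x**3)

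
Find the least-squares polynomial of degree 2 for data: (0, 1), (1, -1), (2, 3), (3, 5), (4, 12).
24/35 + (-62/35)x + (8/7)x²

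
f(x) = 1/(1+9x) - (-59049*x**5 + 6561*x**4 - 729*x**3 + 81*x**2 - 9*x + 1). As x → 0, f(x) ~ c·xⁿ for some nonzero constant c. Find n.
6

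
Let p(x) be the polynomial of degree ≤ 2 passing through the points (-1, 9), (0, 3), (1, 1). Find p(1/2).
3/2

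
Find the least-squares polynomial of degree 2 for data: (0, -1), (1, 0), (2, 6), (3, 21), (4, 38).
-8/7 + (-127/70)x + (41/14)x²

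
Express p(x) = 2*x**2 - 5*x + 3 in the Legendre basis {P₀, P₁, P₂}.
(11/3)P₀ + (-5)P₁ + (4/3)P₂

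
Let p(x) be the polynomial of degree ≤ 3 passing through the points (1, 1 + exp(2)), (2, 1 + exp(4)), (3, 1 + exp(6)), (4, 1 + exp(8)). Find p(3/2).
-5*exp(6)/16 + 1 + 5*exp(2)/16 + 15*exp(4)/16 + exp(8)/16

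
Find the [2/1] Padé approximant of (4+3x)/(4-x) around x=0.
(3*x/4 + 1)/(1 - x/4)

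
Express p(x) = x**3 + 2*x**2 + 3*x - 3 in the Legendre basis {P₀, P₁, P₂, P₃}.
(-7/3)P₀ + (18/5)P₁ + (4/3)P₂ + (2/5)P₃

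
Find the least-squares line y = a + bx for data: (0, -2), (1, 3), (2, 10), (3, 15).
a = -11/5, b = 29/5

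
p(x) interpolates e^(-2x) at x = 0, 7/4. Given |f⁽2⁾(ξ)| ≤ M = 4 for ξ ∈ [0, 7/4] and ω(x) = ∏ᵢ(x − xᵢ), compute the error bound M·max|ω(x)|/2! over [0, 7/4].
49/32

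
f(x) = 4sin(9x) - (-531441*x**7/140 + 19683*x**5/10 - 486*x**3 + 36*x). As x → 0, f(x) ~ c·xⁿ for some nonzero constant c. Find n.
9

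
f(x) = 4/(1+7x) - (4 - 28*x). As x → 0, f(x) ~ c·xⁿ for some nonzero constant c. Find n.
2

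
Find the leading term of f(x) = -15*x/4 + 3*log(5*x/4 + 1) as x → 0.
-75*x**2/32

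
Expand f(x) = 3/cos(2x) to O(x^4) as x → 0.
3 + 6*x**2 + O(x**4)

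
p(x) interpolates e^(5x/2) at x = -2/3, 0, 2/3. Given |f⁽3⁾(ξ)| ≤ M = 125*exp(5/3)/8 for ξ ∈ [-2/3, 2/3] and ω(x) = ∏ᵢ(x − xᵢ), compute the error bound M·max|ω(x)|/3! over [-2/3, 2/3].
125*sqrt(3)*exp(5/3)/729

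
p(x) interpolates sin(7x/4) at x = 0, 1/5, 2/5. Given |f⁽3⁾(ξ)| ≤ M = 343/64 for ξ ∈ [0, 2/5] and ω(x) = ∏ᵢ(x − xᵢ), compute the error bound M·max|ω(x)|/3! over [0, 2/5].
343*sqrt(3)/216000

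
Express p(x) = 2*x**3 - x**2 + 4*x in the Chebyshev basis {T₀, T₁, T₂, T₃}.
(-1/2)T₀ + (11/2)T₁ + (-1/2)T₂ + (1/2)T₃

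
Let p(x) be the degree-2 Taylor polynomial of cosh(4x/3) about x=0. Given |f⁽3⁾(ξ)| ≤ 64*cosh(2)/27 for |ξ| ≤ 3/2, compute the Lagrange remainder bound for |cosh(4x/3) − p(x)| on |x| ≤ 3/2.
4*cosh(2)/3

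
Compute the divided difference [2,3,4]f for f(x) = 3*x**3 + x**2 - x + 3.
28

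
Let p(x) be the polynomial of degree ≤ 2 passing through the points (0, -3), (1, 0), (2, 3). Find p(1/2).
-3/2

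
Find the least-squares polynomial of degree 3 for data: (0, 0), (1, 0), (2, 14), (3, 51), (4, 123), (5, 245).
-3/14 + (-33/28)x + (1/28)x² + (2)x³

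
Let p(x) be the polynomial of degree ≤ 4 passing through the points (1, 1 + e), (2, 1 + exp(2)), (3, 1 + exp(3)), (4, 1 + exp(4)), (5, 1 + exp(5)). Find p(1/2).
-45*exp(4)/32 - 105*exp(2)/32 + 1 + 315*e/128 + 35*exp(5)/128 + 189*exp(3)/64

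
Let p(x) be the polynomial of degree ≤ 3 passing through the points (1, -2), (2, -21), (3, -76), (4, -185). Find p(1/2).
-3/8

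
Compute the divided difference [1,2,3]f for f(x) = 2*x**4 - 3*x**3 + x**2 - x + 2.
33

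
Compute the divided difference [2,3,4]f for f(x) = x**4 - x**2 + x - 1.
54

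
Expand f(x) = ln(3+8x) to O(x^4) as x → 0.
log(3) + 8*x/3 - 32*x**2/9 + 512*x**3/81 + O(x**4)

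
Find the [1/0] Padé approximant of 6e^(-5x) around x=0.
6 - 30*x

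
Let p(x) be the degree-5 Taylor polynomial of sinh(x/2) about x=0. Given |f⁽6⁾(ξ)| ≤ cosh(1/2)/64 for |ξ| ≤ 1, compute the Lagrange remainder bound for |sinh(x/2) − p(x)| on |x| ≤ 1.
cosh(1/2)/46080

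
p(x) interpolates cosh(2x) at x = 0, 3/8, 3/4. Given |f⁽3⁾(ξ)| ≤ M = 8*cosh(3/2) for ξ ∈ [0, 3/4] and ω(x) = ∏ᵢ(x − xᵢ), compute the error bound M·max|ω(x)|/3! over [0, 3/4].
sqrt(3)*cosh(3/2)/64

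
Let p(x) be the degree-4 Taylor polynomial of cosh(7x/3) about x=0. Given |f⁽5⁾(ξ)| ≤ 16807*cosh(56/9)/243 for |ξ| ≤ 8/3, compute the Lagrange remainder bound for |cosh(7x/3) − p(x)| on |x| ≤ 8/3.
68841472*cosh(56/9)/885735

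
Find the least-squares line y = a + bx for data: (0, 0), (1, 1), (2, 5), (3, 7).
a = -1/2, b = 5/2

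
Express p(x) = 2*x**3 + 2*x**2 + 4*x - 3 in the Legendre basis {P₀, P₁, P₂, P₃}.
(-7/3)P₀ + (26/5)P₁ + (4/3)P₂ + (4/5)P₃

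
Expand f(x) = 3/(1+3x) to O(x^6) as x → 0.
3 - 9*x + 27*x**2 - 81*x**3 + 243*x**4 - 729*x**5 + O(x**6)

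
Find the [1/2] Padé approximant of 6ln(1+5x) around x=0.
30*x/(-25*x**2/12 + 5*x/2 + 1)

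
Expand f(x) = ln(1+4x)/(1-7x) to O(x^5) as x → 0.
4*x + 20*x**2 + 484*x**3/3 + 3196*x**4/3 + O(x**5)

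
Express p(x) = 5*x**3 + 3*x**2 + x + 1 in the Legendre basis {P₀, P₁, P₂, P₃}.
(2)P₀ + (4)P₁ + (2)P₂ + (2)P₃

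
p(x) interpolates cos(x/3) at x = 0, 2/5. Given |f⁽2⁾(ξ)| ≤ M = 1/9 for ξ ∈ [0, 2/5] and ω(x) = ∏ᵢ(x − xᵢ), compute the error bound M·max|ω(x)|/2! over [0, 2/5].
1/450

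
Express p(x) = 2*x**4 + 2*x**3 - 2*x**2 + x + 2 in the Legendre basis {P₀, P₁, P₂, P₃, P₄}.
(26/15)P₀ + (11/5)P₁ + (-4/21)P₂ + (4/5)P₃ + (16/35)P₄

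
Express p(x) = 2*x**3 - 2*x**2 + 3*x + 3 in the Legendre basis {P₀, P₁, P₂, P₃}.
(7/3)P₀ + (21/5)P₁ + (-4/3)P₂ + (4/5)P₃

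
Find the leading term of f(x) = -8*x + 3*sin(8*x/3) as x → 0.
-256*x**3/27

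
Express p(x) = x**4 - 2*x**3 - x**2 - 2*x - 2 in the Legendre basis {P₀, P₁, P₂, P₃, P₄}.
(-32/15)P₀ + (-16/5)P₁ + (-2/21)P₂ + (-4/5)P₃ + (8/35)P₄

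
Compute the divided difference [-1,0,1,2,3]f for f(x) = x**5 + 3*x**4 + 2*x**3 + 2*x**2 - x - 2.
8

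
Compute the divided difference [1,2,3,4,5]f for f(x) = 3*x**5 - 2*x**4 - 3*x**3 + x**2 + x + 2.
43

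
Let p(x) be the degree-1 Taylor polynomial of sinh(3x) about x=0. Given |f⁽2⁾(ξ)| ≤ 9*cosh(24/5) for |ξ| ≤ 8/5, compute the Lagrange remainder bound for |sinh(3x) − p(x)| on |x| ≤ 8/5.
288*cosh(24/5)/25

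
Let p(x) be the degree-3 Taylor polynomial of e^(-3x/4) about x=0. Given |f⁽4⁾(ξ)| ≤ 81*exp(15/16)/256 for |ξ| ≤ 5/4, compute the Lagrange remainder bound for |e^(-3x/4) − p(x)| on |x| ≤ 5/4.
16875*exp(15/16)/524288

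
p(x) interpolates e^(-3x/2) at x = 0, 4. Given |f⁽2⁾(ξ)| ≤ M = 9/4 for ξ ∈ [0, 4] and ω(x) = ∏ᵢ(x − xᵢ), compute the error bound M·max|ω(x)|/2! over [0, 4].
9/2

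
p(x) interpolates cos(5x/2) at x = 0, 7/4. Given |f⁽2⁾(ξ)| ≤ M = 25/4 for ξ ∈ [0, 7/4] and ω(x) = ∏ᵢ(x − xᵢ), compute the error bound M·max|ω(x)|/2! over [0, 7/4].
1225/512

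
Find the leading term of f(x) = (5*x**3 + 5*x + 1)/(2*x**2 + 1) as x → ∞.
5*x/2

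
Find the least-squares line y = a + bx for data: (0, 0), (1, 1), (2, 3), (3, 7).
a = -7/10, b = 23/10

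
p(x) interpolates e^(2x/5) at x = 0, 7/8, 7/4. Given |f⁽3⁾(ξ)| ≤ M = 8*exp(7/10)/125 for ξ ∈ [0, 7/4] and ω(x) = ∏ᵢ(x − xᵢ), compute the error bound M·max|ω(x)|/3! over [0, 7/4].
343*sqrt(3)*exp(7/10)/216000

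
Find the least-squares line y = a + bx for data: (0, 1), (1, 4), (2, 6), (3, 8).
a = 13/10, b = 23/10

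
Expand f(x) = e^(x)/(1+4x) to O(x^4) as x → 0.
1 - 3*x + 25*x**2/2 - 299*x**3/6 + O(x**4)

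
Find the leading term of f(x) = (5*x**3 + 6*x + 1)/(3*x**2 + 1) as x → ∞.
5*x/3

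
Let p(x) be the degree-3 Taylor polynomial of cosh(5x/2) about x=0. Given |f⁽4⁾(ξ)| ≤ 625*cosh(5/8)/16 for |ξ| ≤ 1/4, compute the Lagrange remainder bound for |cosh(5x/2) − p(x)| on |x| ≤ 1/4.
625*cosh(5/8)/98304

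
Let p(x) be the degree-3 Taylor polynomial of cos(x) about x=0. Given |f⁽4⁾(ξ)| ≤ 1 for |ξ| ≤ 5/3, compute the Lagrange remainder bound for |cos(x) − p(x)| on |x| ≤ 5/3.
625/1944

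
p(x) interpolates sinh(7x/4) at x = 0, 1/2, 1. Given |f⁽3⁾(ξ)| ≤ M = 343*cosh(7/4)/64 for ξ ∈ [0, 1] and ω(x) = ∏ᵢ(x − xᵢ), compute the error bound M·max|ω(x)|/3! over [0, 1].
343*sqrt(3)*cosh(7/4)/13824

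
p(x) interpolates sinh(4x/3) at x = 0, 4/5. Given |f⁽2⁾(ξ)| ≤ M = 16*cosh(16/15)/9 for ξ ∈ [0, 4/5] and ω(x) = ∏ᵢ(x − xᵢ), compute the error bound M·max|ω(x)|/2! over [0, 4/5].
32*cosh(16/15)/225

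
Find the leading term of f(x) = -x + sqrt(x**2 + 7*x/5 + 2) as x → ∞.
7/10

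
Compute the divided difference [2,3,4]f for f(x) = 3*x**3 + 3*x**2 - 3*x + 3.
30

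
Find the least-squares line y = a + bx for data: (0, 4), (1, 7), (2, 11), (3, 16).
a = 7/2, b = 4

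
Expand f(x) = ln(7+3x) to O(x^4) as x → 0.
log(7) + 3*x/7 - 9*x**2/98 + 9*x**3/343 + O(x**4)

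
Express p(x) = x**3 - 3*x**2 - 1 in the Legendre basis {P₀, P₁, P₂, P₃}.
(-2)P₀ + (3/5)P₁ + (-2)P₂ + (2/5)P₃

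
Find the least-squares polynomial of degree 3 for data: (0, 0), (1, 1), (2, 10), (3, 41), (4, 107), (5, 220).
1/14 + (61/84)x + (-61/28)x² + (13/6)x³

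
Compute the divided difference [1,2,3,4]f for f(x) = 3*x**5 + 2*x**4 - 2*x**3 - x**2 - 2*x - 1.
213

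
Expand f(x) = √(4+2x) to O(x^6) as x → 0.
2 + x/2 - x**2/16 + x**3/64 - 5*x**4/1024 + 7*x**5/4096 + O(x**6)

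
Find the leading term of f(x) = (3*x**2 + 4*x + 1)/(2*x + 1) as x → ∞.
3*x/2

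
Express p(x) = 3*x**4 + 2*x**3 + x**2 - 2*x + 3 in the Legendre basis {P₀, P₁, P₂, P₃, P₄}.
(59/15)P₀ + (-4/5)P₁ + (50/21)P₂ + (4/5)P₃ + (24/35)P₄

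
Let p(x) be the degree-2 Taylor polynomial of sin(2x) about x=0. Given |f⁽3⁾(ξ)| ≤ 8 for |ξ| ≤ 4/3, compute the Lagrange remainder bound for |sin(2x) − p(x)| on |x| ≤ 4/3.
256/81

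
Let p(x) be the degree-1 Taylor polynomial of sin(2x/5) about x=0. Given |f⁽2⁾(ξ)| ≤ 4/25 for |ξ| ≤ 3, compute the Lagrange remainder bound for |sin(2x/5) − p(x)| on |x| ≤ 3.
18/25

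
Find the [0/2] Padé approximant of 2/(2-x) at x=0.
1/(1 - x/2)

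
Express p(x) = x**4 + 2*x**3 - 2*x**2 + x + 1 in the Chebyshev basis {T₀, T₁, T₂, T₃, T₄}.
(3/8)T₀ + (5/2)T₁ + (-1/2)T₂ + (1/2)T₃ + (1/8)T₄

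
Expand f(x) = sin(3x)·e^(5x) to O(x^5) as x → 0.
3*x + 15*x**2 + 33*x**3 + 40*x**4 + O(x**5)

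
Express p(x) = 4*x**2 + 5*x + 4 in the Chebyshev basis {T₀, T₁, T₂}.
(6)T₀ + (5)T₁ + (2)T₂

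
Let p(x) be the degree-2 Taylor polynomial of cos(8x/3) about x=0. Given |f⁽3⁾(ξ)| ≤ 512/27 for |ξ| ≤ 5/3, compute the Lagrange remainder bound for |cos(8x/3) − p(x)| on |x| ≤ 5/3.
32000/2187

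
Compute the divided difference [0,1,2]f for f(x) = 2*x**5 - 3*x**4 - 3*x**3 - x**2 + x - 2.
-1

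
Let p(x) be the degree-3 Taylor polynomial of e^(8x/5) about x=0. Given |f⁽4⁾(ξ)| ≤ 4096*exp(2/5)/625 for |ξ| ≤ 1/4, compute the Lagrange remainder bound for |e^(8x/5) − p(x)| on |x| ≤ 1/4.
2*exp(2/5)/1875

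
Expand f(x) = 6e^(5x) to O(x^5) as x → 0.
6 + 30*x + 75*x**2 + 125*x**3 + 625*x**4/4 + O(x**5)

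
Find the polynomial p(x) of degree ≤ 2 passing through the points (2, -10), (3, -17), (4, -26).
-x**2 - 2*x - 2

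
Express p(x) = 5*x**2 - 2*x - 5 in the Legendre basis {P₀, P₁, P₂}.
(-10/3)P₀ + (-2)P₁ + (10/3)P₂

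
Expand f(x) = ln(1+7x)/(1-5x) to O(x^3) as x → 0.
7*x + 21*x**2/2 + O(x**3)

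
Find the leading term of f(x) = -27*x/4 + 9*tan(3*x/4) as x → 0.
81*x**3/64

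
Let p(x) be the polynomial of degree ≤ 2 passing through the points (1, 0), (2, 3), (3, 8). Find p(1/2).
-3/4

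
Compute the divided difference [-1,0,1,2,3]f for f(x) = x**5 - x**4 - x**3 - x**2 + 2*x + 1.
4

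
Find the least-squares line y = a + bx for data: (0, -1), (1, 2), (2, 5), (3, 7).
a = -4/5, b = 27/10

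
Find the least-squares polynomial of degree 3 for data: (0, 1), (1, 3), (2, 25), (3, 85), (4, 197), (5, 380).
1 + (-39/14)x + (55/28)x² + (11/4)x³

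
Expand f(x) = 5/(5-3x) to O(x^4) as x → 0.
1 + 3*x/5 + 9*x**2/25 + 27*x**3/125 + O(x**4)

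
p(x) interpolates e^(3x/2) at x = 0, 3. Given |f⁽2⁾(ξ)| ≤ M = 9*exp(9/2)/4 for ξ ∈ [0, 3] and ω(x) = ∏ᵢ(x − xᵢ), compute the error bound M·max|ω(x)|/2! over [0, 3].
81*exp(9/2)/32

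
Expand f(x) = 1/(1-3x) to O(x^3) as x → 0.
1 + 3*x + 9*x**2 + O(x**3)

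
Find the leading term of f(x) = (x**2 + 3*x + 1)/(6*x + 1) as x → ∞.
x/6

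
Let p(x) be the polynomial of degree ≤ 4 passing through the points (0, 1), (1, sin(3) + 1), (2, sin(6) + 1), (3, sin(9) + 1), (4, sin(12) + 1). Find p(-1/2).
189*sin(6)/64 - 45*sin(9)/32 - 105*sin(3)/32 + 35*sin(12)/128 + 1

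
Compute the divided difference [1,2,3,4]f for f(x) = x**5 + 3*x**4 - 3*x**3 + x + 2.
92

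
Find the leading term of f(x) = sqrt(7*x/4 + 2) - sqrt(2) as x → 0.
7*sqrt(2)*x/16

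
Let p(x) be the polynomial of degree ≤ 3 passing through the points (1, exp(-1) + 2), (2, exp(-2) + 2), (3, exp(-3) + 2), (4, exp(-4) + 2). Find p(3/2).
(-5*e + 1 + 5*exp(3) + 15*exp(2) + 32*exp(4))*exp(-4)/16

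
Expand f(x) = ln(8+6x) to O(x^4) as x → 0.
log(8) + 3*x/4 - 9*x**2/32 + 9*x**3/64 + O(x**4)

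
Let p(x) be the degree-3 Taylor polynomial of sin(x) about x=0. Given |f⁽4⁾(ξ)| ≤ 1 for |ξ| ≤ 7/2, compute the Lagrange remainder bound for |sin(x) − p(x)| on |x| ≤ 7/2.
2401/384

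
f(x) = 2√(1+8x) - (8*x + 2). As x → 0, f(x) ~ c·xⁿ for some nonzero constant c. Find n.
2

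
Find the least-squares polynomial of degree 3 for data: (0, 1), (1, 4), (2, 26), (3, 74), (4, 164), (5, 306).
5/6 + (-167/252)x + (52/21)x² + (71/36)x³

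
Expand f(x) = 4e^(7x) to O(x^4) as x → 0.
4 + 28*x + 98*x**2 + 686*x**3/3 + O(x**4)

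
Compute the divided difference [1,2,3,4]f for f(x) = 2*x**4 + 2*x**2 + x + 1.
20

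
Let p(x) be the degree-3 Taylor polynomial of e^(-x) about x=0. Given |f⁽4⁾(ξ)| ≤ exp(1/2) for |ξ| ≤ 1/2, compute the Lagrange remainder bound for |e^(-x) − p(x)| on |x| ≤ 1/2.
exp(1/2)/384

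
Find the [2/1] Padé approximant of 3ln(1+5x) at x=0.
5*x*(5*x + 6)/(2*(10*x/3 + 1))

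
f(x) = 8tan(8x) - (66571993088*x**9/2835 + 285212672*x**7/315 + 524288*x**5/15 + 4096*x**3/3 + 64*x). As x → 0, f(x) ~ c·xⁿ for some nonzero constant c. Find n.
11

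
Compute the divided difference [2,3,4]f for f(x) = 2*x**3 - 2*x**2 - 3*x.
16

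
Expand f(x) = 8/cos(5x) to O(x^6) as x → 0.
8 + 100*x**2 + 3125*x**4/3 + O(x**6)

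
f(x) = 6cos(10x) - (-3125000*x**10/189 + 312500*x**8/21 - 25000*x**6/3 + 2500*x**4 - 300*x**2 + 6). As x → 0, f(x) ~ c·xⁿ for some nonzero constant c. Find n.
12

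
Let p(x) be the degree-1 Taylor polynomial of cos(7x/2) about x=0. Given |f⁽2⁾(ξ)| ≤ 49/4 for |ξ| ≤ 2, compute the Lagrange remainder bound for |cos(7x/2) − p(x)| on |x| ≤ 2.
49/2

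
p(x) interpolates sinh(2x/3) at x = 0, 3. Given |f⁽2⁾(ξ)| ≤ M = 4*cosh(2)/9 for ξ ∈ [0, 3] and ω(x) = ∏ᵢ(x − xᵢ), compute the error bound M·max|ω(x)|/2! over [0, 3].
cosh(2)/2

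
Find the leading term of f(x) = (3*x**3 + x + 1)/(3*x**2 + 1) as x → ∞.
x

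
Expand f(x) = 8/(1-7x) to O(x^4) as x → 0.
8 + 56*x + 392*x**2 + 2744*x**3 + O(x**4)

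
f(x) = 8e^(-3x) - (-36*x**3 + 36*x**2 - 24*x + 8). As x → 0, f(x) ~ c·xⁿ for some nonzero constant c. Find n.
4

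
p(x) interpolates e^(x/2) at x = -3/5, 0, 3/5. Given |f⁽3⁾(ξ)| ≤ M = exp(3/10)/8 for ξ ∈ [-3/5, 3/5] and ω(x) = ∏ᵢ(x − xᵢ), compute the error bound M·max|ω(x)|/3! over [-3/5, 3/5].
sqrt(3)*exp(3/10)/1000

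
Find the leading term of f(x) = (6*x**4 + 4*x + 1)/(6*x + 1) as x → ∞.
x**3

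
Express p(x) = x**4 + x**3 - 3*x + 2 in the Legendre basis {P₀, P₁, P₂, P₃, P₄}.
(11/5)P₀ + (-12/5)P₁ + (4/7)P₂ + (2/5)P₃ + (8/35)P₄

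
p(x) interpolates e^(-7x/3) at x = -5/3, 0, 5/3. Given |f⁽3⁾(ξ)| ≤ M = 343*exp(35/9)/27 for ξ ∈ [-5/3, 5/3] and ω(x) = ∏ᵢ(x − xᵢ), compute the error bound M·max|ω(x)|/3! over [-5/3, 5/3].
42875*sqrt(3)*exp(35/9)/19683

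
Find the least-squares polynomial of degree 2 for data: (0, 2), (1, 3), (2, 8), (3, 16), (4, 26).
9/5 + (1/10)x + (3/2)x²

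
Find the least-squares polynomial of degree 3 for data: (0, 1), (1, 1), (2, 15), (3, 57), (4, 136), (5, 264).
139/126 + (-3319/756)x + (515/252)x² + (101/54)x³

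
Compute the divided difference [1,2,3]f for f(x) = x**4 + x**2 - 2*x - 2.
26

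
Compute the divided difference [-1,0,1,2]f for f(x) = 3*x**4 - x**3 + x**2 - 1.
5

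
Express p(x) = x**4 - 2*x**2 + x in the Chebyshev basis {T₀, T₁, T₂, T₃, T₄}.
(-5/8)T₀ + T₁ + (-1/2)T₂ + (1/8)T₄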